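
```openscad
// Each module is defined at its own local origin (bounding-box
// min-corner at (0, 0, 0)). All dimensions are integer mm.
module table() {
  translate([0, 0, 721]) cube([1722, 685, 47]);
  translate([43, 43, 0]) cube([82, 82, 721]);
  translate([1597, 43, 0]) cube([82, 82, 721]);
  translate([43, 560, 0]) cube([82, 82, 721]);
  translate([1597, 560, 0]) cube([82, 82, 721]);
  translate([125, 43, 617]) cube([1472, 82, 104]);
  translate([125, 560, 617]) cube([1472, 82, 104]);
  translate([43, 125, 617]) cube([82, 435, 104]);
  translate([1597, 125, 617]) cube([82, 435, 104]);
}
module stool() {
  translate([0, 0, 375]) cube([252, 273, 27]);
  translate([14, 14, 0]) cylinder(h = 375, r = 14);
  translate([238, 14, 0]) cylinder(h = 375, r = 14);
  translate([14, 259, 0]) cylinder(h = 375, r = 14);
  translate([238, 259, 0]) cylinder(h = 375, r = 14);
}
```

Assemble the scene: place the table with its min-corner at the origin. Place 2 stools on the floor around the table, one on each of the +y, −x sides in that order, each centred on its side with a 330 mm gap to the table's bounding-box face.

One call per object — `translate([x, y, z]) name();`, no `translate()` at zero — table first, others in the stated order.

table();
translate([735, 1015, 0]) stool();
translate([-582, 206, 0]) stool();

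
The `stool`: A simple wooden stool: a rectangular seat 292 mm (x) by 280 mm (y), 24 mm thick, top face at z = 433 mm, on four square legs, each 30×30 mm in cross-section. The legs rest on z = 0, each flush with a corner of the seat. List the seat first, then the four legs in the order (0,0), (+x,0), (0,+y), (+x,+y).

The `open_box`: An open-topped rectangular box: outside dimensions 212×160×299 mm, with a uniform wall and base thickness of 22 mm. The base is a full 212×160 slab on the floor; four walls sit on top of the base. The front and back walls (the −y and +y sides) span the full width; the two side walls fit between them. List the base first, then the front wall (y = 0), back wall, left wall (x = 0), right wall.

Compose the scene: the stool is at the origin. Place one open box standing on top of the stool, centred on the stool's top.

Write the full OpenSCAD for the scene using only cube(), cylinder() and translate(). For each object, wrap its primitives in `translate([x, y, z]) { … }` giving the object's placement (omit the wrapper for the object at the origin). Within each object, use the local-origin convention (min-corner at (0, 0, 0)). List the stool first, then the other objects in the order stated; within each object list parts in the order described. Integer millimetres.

translate([0, 0, 409]) cube([292, 280, 24]);
cube([30, 30, 409]);
translate([262, 0, 0]) cube([30, 30, 409]);
translate([0, 250, 0]) cube([30, 30, 409]);
translate([262, 250, 0]) cube([30, 30, 409]);
translate([40, 60, 433]) {
  cube([212, 160, 22]);
  translate([0, 0, 22]) cube([212, 22, 277]);
  translate([0, 138, 22]) cube([212, 22, 277]);
  translate([0, 22, 22]) cube([22, 116, 277]);
  translate([190, 22, 22]) cube([22, 116, 277]);
}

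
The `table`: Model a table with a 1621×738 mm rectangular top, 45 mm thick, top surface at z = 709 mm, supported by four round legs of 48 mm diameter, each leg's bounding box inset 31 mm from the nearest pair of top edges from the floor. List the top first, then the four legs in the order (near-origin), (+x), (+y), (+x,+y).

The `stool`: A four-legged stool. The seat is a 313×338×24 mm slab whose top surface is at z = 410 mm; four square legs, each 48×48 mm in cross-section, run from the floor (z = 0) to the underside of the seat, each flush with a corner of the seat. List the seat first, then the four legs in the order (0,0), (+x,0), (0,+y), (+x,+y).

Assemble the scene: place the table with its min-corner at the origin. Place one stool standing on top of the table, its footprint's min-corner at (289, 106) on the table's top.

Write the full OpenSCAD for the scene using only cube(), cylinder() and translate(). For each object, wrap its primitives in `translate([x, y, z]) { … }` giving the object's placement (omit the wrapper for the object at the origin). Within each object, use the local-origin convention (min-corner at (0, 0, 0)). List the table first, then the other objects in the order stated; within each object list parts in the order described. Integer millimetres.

translate([0, 0, 664]) cube([1621, 738, 45]);
translate([55, 55, 0]) cylinder(h = 664, r = 24);
translate([1566, 55, 0]) cylinder(h = 664, r = 24);
translate([55, 683, 0]) cylinder(h = 664, r = 24);
translate([1566, 683, 0]) cylinder(h = 664, r = 24);
translate([289, 106, 709]) {
  translate([0, 0, 386]) cube([313, 338, 24]);
  cube([48, 48, 386]);
  translate([265, 0, 0]) cube([48, 48, 386]);
  translate([0, 290, 0]) cube([48, 48, 386]);
  translate([265, 290, 0]) cube([48, 48, 386]);
}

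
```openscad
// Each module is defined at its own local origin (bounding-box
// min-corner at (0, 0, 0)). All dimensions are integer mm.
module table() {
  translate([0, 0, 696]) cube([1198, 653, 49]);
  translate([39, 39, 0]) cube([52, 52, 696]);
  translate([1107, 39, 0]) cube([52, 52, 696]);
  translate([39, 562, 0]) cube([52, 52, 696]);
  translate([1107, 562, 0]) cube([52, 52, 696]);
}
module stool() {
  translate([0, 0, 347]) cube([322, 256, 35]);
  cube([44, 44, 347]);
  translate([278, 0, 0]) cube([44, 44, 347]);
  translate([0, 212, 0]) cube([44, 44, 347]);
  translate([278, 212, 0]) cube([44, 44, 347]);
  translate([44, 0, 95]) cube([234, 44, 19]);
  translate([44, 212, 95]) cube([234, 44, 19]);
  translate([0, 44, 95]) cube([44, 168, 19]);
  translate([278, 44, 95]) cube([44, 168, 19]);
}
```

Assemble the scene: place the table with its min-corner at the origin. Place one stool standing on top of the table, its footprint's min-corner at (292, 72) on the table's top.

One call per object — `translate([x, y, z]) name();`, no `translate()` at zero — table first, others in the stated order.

table();
translate([292, 72, 745]) stool();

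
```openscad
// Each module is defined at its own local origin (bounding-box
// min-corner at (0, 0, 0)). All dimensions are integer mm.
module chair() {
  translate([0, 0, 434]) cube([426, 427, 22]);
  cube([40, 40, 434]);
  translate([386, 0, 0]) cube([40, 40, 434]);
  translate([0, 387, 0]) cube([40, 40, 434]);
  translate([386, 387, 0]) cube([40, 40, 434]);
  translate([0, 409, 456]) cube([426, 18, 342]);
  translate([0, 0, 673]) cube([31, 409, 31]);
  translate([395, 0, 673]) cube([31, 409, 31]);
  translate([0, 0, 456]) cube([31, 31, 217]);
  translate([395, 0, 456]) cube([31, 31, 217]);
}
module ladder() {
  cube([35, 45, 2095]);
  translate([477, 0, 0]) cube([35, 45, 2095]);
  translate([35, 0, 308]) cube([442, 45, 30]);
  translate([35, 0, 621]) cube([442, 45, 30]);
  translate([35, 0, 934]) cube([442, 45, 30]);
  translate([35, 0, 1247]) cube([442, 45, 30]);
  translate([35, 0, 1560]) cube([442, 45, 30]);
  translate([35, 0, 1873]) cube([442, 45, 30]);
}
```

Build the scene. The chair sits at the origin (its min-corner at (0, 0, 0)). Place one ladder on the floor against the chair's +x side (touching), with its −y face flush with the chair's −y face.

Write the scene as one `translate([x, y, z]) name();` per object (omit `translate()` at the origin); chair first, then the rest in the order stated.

chair();
translate([426, 0, 0]) ladder();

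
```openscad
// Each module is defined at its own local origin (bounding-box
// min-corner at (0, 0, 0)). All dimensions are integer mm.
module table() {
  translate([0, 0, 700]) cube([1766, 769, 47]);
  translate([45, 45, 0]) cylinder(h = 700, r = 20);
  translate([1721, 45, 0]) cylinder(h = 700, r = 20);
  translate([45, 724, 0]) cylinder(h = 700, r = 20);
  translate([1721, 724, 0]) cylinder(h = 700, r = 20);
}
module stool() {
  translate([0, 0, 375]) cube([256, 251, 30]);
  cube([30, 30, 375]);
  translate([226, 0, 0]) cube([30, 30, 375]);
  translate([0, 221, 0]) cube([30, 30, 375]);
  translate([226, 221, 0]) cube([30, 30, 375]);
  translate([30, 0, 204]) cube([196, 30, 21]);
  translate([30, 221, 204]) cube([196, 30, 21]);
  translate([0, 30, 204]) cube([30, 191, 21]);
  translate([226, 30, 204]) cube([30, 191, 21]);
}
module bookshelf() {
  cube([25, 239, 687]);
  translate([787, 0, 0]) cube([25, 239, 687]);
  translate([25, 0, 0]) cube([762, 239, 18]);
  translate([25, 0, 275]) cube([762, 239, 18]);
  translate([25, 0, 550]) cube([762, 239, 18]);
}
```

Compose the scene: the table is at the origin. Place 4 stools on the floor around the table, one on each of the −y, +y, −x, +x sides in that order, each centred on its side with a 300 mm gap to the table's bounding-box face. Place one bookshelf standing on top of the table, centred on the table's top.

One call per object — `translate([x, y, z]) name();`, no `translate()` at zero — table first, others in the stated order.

table();
translate([755, -551, 0]) stool();
translate([755, 1069, 0]) stool();
translate([-556, 259, 0]) stool();
translate([2066, 259, 0]) stool();
translate([477, 265, 747]) bookshelf();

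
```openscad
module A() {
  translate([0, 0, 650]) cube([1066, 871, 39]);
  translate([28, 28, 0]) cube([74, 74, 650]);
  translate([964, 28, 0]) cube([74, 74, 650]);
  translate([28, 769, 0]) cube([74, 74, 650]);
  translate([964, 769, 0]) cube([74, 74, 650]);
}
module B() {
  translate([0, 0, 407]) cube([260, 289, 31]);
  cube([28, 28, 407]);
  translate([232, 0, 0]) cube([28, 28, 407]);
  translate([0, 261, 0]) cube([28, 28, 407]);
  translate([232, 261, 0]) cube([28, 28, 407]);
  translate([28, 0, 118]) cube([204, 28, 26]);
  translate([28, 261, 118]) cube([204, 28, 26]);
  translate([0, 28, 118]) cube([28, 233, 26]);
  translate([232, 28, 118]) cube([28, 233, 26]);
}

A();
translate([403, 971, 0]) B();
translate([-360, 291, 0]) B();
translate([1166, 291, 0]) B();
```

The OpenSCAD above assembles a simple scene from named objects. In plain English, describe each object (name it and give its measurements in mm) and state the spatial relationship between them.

A is a rectangular dining table. The top is 1066×871×39 mm with its upper surface at z = 689 mm. It stands on four 74×74 mm square legs, each inset 28 mm from the nearest pair of top edges, running from the floor to the underside of the top.

B is a four-legged stool. The seat is 260×289 mm, 31 mm thick, top at z = 438 mm. It stands on four square legs, each 28×28 mm in cross-section, from z = 0 to the seat underside, each flush with a corner of the seat. Four stretchers, 28 mm wide and 26 mm tall, connect adjacent legs with their undersides at z = 118 mm, each running between the inner faces of the legs it joins and aligned with the legs' outer faces on the other axis.

Three stools sit around the table at the +y, −x, +x sides.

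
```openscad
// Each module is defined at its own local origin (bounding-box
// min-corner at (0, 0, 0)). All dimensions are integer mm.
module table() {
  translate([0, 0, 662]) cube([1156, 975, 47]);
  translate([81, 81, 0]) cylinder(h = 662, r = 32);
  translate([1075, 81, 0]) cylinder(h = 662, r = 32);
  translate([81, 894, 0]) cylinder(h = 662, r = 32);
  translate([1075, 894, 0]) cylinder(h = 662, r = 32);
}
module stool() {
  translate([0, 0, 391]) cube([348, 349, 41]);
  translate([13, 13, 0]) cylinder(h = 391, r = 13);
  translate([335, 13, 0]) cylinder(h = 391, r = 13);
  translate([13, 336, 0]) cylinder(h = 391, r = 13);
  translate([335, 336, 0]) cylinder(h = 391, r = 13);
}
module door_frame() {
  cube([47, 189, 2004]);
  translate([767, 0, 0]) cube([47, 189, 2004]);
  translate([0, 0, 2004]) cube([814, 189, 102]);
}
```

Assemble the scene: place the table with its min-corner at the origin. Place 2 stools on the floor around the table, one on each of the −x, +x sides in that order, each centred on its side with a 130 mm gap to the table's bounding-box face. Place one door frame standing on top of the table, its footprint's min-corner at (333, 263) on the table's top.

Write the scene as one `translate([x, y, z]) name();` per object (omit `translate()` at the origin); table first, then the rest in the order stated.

table();
translate([-478, 313, 0]) stool();
translate([1286, 313, 0]) stool();
translate([333, 263, 709]) door_frame();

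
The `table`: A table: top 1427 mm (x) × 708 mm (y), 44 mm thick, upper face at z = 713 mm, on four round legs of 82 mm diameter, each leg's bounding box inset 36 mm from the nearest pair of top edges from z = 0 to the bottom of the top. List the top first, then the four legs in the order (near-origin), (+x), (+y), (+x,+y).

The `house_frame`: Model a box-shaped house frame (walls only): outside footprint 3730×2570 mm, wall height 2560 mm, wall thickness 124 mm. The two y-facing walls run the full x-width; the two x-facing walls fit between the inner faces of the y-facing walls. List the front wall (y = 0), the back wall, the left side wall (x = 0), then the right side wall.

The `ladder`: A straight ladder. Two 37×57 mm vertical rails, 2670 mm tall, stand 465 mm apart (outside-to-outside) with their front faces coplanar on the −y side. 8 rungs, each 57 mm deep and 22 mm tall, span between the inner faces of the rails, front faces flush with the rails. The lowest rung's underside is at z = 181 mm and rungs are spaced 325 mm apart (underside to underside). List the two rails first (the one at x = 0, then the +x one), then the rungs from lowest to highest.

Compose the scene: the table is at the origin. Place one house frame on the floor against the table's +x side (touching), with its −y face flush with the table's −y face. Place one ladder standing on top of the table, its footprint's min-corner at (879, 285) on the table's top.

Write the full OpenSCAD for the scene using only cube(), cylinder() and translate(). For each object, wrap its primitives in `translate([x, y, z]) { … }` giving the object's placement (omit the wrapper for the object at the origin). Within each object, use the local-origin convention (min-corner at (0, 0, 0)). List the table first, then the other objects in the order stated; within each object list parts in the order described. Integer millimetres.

translate([0, 0, 669]) cube([1427, 708, 44]);
translate([77, 77, 0]) cylinder(h = 669, r = 41);
translate([1350, 77, 0]) cylinder(h = 669, r = 41);
translate([77, 631, 0]) cylinder(h = 669, r = 41);
translate([1350, 631, 0]) cylinder(h = 669, r = 41);
translate([1427, 0, 0]) {
  cube([3730, 124, 2560]);
  translate([0, 2446, 0]) cube([3730, 124, 2560]);
  translate([0, 124, 0]) cube([124, 2322, 2560]);
  translate([3606, 124, 0]) cube([124, 2322, 2560]);
}
translate([879, 285, 713]) {
  cube([37, 57, 2670]);
  translate([428, 0, 0]) cube([37, 57, 2670]);
  translate([37, 0, 181]) cube([391, 57, 22]);
  translate([37, 0, 506]) cube([391, 57, 22]);
  translate([37, 0, 831]) cube([391, 57, 22]);
  translate([37, 0, 1156]) cube([391, 57, 22]);
  translate([37, 0, 1481]) cube([391, 57, 22]);
  translate([37, 0, 1806]) cube([391, 57, 22]);
  translate([37, 0, 2131]) cube([391, 57, 22]);
  translate([37, 0, 2456]) cube([391, 57, 22]);
}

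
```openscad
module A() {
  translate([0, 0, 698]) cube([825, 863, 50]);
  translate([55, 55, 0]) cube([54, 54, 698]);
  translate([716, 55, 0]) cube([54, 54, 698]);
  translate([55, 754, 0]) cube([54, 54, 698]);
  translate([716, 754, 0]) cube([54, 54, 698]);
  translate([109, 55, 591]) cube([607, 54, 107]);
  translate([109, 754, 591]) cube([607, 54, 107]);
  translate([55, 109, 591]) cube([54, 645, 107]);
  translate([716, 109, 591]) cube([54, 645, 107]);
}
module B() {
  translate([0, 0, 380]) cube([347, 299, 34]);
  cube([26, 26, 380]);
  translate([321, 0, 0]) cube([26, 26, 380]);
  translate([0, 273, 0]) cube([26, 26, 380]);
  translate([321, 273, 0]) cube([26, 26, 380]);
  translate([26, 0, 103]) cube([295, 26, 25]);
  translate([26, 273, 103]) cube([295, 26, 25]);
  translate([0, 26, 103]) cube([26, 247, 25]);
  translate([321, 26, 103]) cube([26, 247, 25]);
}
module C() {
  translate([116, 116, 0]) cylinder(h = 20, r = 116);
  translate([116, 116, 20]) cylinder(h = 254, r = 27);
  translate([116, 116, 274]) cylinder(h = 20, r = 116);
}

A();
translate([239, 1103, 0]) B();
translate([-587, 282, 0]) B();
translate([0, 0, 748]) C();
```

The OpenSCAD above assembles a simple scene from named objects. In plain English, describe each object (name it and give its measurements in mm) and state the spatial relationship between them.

A is a rectangular dining table. The top is 825×863×50 mm with its upper surface at z = 748 mm. It stands on four 54×54 mm square legs, each inset 55 mm from the nearest pair of top edges, running from the floor to the underside of the top. Four apron rails, 54 mm thick and 107 mm tall, run between adjacent legs with their top edges flush with the underside of the top and their outer faces flush with the legs' outer faces.

B is a four-legged stool. The seat is 347×299 mm, 34 mm thick, top at z = 414 mm. It stands on four square legs, each 26×26 mm in cross-section, from z = 0 to the seat underside, each flush with a corner of the seat. Four stretchers, 26 mm wide and 25 mm tall, connect adjacent legs with their undersides at z = 103 mm, each running between the inner faces of the legs it joins and aligned with the legs' outer faces on the other axis.

C is a spool: two coaxial disc flanges of radius 116 mm and thickness 20 mm, joined by a core cylinder of radius 27 mm and height 254 mm. The lower flange rests on z = 0 and the three cylinders share a vertical axis.

Two stools sit around the table at the +y, −x sides. The spool is on top of the table.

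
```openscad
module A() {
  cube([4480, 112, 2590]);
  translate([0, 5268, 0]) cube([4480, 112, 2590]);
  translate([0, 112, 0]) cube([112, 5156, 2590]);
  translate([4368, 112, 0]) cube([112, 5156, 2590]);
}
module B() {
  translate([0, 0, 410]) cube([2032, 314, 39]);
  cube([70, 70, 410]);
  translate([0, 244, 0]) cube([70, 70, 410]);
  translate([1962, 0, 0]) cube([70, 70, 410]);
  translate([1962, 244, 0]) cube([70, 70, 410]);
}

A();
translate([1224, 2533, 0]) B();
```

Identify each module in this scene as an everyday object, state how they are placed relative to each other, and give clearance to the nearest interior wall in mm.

A is a house frame. B is a bench. The bench sits inside the house frame, centred. The clearance to the nearest interior wall is 1112 mm.

Clearances: x = 1112, y = 2421; minimum 1112 mm.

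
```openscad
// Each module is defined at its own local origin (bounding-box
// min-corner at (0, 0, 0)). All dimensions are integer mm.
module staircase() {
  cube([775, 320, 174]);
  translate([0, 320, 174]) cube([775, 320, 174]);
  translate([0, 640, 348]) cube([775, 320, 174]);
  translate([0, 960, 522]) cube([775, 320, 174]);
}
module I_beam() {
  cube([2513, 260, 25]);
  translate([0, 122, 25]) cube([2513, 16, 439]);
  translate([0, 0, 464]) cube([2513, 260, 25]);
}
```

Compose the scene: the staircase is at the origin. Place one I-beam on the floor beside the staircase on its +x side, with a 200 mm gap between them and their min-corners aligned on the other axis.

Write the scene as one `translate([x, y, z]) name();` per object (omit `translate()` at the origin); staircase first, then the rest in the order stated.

staircase();
translate([975, 0, 0]) I_beam();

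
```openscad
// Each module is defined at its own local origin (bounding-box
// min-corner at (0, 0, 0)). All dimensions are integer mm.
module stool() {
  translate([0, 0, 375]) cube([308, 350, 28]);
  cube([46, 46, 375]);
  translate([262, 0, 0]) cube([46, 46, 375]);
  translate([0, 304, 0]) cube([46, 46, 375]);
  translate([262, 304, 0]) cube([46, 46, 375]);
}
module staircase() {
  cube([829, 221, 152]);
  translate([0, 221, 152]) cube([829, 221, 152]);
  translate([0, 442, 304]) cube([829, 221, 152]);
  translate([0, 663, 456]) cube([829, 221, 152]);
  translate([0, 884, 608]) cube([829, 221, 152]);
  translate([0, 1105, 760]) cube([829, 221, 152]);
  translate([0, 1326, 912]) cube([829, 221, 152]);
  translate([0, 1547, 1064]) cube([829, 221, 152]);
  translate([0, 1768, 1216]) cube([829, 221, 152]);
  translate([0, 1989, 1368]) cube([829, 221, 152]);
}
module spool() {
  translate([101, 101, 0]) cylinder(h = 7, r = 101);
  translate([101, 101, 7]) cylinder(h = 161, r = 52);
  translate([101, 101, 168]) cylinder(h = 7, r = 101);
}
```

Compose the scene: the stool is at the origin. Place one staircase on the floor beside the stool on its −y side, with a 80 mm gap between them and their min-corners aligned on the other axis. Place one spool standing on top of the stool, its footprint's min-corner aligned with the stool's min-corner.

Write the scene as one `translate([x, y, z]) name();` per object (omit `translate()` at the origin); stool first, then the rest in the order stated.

stool();
translate([0, -2290, 0]) staircase();
translate([0, 0, 403]) spool();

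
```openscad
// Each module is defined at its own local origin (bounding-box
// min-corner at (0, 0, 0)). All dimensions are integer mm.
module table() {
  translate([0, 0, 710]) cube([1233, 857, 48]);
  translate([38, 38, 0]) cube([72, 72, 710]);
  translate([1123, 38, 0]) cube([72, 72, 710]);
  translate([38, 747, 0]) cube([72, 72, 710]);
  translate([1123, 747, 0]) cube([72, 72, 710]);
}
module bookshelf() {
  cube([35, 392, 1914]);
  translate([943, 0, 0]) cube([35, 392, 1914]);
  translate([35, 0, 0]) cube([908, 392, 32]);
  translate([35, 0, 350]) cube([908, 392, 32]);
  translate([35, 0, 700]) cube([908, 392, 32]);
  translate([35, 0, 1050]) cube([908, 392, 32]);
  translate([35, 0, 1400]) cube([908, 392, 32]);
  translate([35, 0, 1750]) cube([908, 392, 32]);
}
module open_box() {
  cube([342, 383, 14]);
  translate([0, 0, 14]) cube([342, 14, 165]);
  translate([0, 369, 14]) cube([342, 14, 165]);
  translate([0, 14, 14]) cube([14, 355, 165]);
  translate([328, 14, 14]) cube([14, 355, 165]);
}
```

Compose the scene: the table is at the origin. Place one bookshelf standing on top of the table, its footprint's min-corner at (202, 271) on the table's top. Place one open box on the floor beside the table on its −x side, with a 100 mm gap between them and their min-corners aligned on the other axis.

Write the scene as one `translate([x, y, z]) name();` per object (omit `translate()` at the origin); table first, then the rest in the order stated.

table();
translate([202, 271, 758]) bookshelf();
translate([-442, 0, 0]) open_box();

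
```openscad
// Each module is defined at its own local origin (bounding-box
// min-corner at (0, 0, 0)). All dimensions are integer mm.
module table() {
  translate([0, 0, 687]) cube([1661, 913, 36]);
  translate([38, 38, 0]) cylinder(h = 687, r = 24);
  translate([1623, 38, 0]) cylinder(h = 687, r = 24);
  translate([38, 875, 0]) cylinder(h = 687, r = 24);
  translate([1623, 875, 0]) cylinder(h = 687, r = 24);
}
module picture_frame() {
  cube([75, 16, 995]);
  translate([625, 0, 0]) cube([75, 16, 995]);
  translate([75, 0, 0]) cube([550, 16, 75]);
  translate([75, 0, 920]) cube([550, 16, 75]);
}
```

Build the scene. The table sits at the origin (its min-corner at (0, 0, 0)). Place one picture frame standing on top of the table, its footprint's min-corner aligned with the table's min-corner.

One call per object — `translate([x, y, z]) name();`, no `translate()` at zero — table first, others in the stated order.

table();
translate([0, 0, 723]) picture_frame();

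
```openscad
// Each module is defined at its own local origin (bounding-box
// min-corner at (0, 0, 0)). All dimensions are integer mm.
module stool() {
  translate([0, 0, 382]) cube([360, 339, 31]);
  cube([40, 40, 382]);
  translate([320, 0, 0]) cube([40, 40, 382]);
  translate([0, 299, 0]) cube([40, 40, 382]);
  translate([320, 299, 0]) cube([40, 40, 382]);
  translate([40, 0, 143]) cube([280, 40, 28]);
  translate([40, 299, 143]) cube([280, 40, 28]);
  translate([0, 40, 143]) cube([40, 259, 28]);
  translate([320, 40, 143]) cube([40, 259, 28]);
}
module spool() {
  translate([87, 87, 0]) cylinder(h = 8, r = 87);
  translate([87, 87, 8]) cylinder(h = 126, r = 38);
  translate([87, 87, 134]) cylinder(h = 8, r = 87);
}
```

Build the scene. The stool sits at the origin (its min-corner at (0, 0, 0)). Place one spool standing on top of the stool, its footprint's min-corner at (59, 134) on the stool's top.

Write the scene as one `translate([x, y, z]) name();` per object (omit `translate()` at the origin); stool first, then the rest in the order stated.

stool();
translate([59, 134, 413]) spool();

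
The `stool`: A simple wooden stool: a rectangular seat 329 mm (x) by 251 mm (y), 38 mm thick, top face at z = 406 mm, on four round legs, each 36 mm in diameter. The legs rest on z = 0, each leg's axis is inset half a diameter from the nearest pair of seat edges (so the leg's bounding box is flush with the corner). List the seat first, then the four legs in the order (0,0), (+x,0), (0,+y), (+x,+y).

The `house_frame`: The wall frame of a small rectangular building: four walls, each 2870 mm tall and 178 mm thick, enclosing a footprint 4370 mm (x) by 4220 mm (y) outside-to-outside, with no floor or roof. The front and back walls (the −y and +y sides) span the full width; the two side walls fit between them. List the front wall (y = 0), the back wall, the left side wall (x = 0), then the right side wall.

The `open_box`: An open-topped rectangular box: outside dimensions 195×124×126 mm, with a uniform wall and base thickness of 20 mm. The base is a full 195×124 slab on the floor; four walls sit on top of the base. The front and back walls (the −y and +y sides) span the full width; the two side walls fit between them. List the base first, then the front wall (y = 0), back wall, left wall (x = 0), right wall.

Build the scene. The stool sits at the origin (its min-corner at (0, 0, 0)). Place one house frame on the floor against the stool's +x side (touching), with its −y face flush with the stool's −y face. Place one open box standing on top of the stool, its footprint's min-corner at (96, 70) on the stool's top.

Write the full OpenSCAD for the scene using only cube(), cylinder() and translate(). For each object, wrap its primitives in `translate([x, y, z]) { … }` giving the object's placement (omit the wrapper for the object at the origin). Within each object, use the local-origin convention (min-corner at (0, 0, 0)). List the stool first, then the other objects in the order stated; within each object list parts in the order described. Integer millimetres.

translate([0, 0, 368]) cube([329, 251, 38]);
translate([18, 18, 0]) cylinder(h = 368, r = 18);
translate([311, 18, 0]) cylinder(h = 368, r = 18);
translate([18, 233, 0]) cylinder(h = 368, r = 18);
translate([311, 233, 0]) cylinder(h = 368, r = 18);
translate([329, 0, 0]) {
  cube([4370, 178, 2870]);
  translate([0, 4042, 0]) cube([4370, 178, 2870]);
  translate([0, 178, 0]) cube([178, 3864, 2870]);
  translate([4192, 178, 0]) cube([178, 3864, 2870]);
}
translate([96, 70, 406]) {
  cube([195, 124, 20]);
  translate([0, 0, 20]) cube([195, 20, 106]);
  translate([0, 104, 20]) cube([195, 20, 106]);
  translate([0, 20, 20]) cube([20, 84, 106]);
  translate([175, 20, 20]) cube([20, 84, 106]);
}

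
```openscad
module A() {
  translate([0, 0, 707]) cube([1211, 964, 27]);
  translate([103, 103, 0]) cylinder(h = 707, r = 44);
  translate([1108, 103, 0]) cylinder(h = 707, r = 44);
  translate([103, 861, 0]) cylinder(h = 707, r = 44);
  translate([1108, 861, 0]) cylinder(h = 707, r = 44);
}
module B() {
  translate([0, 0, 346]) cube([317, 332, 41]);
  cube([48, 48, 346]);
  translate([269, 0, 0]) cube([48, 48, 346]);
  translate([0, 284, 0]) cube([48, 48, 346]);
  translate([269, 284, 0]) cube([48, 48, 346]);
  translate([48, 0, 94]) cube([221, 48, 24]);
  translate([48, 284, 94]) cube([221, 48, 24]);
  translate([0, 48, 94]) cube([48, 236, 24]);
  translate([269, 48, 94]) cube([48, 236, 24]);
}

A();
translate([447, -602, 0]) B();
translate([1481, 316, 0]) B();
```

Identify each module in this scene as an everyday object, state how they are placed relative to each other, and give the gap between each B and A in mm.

Each stool's nearest face is 270 mm from the table's bounding box.

A is a table. B is a stool. Two stools sit around the table at the −y, +x sides. The gap between each stool and the table is 270 mm.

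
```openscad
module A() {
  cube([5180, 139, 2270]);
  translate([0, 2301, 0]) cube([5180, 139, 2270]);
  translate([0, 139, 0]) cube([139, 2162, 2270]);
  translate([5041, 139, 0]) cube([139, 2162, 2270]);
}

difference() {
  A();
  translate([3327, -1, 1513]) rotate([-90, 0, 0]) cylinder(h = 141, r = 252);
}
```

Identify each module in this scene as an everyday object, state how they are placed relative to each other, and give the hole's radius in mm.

A is a house frame. The house frame has a circular hole through its front wall. The hole's radius is 252 mm.

The subtracted cylinder has r = 252 mm.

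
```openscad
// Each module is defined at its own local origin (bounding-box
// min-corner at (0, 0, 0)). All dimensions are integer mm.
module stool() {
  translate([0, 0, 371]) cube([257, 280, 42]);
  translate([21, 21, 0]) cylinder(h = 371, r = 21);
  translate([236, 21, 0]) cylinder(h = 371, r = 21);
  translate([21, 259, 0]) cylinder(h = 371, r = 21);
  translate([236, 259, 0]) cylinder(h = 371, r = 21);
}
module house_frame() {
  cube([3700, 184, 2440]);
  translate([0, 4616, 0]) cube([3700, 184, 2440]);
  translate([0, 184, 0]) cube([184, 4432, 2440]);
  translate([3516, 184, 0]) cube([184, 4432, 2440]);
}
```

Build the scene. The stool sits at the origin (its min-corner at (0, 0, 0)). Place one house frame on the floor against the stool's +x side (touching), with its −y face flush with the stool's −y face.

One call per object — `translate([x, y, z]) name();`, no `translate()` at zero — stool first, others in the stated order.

stool();
translate([257, 0, 0]) house_frame();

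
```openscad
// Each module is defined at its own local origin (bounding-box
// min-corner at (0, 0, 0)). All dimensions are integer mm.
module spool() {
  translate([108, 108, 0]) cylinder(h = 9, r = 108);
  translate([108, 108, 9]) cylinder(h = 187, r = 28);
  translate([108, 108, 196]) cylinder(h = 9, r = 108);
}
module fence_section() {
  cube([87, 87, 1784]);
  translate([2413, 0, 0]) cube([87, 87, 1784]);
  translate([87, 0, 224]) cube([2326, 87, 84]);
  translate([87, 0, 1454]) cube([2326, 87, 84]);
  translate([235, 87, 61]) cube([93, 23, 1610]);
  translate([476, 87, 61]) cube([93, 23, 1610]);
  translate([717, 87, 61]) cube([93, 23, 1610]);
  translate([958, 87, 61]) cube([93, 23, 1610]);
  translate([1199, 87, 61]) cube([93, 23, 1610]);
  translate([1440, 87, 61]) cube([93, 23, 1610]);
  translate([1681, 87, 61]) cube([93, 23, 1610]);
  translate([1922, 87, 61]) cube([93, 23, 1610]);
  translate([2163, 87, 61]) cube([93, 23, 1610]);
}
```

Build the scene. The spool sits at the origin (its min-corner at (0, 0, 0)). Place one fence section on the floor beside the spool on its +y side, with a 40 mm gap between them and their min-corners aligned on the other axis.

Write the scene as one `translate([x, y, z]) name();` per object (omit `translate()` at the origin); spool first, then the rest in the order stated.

spool();
translate([0, 256, 0]) fence_section();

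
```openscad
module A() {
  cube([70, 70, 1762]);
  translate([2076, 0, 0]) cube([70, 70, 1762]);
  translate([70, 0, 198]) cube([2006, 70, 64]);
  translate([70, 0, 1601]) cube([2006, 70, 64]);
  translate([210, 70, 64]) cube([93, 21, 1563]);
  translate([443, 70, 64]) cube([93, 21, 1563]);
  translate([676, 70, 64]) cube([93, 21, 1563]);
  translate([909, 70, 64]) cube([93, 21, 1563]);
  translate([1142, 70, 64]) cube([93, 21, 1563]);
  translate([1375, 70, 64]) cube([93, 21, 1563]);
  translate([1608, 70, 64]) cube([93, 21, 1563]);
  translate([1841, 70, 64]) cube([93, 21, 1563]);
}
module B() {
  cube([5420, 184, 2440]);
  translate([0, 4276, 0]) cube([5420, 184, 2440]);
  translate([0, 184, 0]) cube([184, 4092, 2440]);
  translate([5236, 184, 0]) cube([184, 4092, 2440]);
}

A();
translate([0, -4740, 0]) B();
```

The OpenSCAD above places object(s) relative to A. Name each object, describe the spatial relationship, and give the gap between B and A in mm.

A is a fence section. B is a house frame. The house frame is on the floor beside the fence section on its −y side. The gap between the house frame and the fence section is 280 mm.

The house frame's nearest face is 280 mm from the fence section's −y face.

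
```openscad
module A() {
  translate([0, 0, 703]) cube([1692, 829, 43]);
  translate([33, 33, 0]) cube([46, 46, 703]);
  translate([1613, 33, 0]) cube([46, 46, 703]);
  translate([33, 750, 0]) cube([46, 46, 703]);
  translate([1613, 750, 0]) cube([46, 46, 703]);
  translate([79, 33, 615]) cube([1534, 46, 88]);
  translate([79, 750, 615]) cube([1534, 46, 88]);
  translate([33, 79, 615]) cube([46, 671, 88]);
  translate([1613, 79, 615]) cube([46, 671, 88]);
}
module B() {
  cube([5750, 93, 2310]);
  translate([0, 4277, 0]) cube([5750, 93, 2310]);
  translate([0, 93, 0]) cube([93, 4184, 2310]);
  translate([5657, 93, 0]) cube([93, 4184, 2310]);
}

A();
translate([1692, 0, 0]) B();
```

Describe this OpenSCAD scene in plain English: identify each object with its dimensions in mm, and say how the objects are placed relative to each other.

A is a table with a 1692×829 mm rectangular top, 43 mm thick, top surface at z = 746 mm, supported by four 46×46 mm square legs, each inset 33 mm from the nearest pair of top edges, running from the floor. Four apron rails, 46 mm thick and 88 mm tall, run between adjacent legs with their top edges flush with the underside of the top and their outer faces flush with the legs' outer faces.

B is the wall frame of a small rectangular building: four walls, each 2310 mm tall and 93 mm thick, enclosing a footprint 5750 mm (x) by 4370 mm (y) outside-to-outside, with no floor or roof. The front and back walls (the −y and +y sides) span the full width; the two side walls fit between them.

The house frame is against the table's +x side, with their −y faces flush.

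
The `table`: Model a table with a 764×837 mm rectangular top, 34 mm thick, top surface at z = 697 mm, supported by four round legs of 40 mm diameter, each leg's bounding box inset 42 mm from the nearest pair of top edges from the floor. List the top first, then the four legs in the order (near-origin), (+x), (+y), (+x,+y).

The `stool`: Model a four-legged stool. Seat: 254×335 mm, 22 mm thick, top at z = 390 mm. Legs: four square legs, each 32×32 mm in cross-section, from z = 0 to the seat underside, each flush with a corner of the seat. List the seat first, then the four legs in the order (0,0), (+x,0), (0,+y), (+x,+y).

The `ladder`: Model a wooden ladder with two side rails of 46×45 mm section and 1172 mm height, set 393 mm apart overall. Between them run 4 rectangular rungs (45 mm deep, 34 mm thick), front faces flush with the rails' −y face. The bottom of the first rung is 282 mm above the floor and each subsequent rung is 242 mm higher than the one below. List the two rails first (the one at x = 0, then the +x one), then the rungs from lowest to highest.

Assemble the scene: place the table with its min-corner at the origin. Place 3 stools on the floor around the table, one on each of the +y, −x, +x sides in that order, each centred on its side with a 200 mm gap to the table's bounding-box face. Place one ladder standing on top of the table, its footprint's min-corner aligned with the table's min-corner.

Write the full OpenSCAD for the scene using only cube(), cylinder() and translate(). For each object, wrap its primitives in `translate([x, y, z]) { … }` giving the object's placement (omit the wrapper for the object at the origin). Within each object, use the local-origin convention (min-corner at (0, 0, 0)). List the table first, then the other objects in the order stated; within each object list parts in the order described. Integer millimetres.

translate([0, 0, 663]) cube([764, 837, 34]);
translate([62, 62, 0]) cylinder(h = 663, r = 20);
translate([702, 62, 0]) cylinder(h = 663, r = 20);
translate([62, 775, 0]) cylinder(h = 663, r = 20);
translate([702, 775, 0]) cylinder(h = 663, r = 20);
translate([255, 1037, 0]) {
  translate([0, 0, 368]) cube([254, 335, 22]);
  cube([32, 32, 368]);
  translate([222, 0, 0]) cube([32, 32, 368]);
  translate([0, 303, 0]) cube([32, 32, 368]);
  translate([222, 303, 0]) cube([32, 32, 368]);
}
translate([-454, 251, 0]) {
  translate([0, 0, 368]) cube([254, 335, 22]);
  cube([32, 32, 368]);
  translate([222, 0, 0]) cube([32, 32, 368]);
  translate([0, 303, 0]) cube([32, 32, 368]);
  translate([222, 303, 0]) cube([32, 32, 368]);
}
translate([964, 251, 0]) {
  translate([0, 0, 368]) cube([254, 335, 22]);
  cube([32, 32, 368]);
  translate([222, 0, 0]) cube([32, 32, 368]);
  translate([0, 303, 0]) cube([32, 32, 368]);
  translate([222, 303, 0]) cube([32, 32, 368]);
}
translate([0, 0, 697]) {
  cube([46, 45, 1172]);
  translate([347, 0, 0]) cube([46, 45, 1172]);
  translate([46, 0, 282]) cube([301, 45, 34]);
  translate([46, 0, 524]) cube([301, 45, 34]);
  translate([46, 0, 766]) cube([301, 45, 34]);
  translate([46, 0, 1008]) cube([301, 45, 34]);
}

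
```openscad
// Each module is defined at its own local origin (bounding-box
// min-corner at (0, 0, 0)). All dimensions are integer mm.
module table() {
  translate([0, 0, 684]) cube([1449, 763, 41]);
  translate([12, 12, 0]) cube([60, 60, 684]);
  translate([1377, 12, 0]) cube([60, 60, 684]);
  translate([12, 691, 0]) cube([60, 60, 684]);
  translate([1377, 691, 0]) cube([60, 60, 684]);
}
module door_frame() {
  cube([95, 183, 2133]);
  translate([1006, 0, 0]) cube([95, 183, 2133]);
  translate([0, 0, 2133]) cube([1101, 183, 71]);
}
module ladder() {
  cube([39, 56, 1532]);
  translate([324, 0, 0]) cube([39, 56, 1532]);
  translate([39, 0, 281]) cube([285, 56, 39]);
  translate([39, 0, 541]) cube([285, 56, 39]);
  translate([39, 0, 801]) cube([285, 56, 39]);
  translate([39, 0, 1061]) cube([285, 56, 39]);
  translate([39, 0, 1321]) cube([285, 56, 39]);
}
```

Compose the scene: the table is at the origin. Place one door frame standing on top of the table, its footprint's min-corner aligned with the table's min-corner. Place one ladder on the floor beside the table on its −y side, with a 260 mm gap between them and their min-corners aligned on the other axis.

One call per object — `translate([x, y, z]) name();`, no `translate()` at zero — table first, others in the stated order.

table();
translate([0, 0, 725]) door_frame();
translate([0, -316, 0]) ladder();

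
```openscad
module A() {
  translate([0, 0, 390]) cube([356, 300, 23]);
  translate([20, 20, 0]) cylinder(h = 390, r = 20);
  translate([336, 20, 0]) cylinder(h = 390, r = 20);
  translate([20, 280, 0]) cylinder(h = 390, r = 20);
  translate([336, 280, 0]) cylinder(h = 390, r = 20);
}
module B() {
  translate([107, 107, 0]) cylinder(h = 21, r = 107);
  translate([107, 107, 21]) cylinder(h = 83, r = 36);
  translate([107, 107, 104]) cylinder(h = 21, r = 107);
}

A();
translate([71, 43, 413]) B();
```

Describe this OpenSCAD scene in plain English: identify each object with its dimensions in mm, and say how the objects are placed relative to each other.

A is a simple wooden stool: a rectangular seat 356 mm (x) by 300 mm (y), 23 mm thick, top face at z = 413 mm, on four round legs, each 40 mm in diameter. The legs rest on z = 0, each leg's axis is inset half a diameter from the nearest pair of seat edges (so the leg's bounding box is flush with the corner).

B is a spool: two coaxial disc flanges of radius 107 mm and thickness 21 mm, joined by a core cylinder of radius 36 mm and height 83 mm. The lower flange rests on z = 0 and the three cylinders share a vertical axis.

The spool is on top of the stool, centred.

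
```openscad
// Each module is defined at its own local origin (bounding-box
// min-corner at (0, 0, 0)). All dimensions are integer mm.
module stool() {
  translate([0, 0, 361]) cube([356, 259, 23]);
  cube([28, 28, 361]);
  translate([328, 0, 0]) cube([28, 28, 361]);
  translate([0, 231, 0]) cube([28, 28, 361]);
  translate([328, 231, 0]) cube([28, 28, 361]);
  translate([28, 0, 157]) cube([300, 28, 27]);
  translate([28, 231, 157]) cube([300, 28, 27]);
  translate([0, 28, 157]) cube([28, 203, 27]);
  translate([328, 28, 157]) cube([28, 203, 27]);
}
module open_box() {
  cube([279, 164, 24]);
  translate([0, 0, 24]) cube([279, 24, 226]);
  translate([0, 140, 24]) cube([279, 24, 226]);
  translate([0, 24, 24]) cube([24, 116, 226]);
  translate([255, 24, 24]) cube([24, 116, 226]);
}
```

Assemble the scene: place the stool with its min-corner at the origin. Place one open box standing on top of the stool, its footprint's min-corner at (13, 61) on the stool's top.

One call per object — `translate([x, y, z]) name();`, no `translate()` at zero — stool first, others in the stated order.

stool();
translate([13, 61, 384]) open_box();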